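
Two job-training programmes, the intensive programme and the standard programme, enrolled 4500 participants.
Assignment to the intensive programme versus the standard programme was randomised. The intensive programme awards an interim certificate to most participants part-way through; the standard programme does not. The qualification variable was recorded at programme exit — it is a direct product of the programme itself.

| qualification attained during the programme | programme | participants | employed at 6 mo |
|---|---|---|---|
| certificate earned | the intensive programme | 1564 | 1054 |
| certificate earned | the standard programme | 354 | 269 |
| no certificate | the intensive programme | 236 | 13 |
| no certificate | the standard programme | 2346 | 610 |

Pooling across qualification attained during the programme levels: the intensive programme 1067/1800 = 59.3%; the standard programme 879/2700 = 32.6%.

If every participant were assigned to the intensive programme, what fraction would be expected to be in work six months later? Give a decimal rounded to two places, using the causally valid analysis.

The stratified and pooled comparisons disagree (the standard programme wins within each qualification attained during the programme; the intensive programme wins overall), so the answer turns on the causal role of qualification attained during the programme.
The distribution of qualification attained during the programme is itself part of what the programme does — it is an intermediate outcome. Holding it fixed would remove that part of the effect; the total effect is the pooled difference.
So P(outcome | do(the intensive programme)) is just the pooled rate for the intensive programme: 1067/1800 = 0.593.

0.59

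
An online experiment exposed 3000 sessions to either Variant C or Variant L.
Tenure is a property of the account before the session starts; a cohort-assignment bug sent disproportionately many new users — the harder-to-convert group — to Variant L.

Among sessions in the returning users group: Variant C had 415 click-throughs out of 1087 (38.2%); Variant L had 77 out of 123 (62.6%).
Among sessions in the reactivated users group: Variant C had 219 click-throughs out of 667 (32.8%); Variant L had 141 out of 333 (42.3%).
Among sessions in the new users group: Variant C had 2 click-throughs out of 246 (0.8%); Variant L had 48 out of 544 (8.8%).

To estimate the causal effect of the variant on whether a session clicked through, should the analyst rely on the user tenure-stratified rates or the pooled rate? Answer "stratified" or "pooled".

Here user tenure is a common cause — it drives both which variant a case falls under and the outcome. The crude comparison mixes populations; the stratum-specific rates are the causally relevant ones.
Within each level — returning users: 38.2% vs 62.6%; reactivated users: 32.8% vs 42.3%; new users: 0.8% vs 8.8% — Variant L is higher every time.

stratified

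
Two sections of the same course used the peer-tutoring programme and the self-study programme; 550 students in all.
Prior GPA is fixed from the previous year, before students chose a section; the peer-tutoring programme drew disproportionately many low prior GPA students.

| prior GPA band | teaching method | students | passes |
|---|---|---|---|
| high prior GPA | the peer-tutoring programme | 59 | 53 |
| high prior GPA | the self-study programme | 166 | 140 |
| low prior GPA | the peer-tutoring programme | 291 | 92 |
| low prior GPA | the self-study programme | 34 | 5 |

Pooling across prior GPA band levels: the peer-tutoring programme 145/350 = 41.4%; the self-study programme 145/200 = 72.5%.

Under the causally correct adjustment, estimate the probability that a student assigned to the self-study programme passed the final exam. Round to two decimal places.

0.43

Within every prior GPA band level the peer-tutoring programme has the higher rate, yet pooled the self-study programme does — Simpson's reversal.
Prior GPA band is set before the teaching method has any effect — it is not caused by the teaching method — and it independently drives the outcome. That makes it a confounder, so the causal comparison is within prior GPA band levels.
Standardising the self-study programme to the population prior GPA band mix: 0.409·140/166 + 0.591·5/34 = 0.432.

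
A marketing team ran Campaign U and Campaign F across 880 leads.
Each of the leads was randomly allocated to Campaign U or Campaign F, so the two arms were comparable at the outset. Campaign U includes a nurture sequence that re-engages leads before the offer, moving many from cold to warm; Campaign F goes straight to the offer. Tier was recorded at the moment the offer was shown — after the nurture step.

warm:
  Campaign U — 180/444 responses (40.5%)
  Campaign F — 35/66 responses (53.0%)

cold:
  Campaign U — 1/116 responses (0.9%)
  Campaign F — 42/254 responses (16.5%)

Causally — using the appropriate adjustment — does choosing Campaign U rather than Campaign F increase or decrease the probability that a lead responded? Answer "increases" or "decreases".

increases

Campaign F is higher inside every engagement tier stratum but Campaign U is higher in aggregate. Whether to stratify depends on how engagement tier relates to the campaign.
Because the campaign influences engagement tier, engagement tier is a post-treatment mediator, not a confounder. Stratifying on it would bias the estimate; the causal effect is the crude pooled difference.
Pooled: Campaign U 32.3% vs Campaign F 24.1%; Campaign U is higher overall.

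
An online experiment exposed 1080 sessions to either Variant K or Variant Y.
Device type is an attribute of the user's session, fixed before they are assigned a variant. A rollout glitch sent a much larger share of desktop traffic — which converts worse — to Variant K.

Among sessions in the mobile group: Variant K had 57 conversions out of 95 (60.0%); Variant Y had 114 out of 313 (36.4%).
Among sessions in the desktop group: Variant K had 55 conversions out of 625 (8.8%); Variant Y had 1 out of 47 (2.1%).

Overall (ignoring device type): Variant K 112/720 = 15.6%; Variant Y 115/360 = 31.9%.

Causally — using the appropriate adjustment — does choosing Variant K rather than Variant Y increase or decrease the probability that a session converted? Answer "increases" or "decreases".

Variant K is higher inside every device type stratum but Variant Y is higher in aggregate. Whether to stratify depends on how device type relates to the variant.
Since device type is a pre-existing factor (not a product of the variant) and it affects the outcome on its own, it is a confounder. The stratified rates, not the pooled rate, identify the causal effect.
Within each level — mobile: 60.0% vs 36.4%; desktop: 8.8% vs 2.1% — Variant K is higher every time.

increases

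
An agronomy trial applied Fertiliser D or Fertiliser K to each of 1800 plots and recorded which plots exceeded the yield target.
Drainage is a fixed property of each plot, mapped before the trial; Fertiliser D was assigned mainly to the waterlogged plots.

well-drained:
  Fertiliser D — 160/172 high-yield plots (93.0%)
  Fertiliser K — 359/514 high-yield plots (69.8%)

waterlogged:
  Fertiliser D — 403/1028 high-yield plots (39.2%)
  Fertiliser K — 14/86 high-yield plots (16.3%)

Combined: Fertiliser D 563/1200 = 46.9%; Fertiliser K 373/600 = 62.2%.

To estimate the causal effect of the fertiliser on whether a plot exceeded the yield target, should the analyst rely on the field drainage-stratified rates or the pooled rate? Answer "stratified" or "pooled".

Within every field drainage level Fertiliser D has the higher rate, yet pooled Fertiliser K does — Simpson's reversal.
Since field drainage is a pre-existing factor (not a product of the fertiliser) and it affects the outcome on its own, it is a confounder. The stratified rates, not the pooled rate, identify the causal effect.
Within each level — well-drained: 93.0% vs 69.8%; waterlogged: 39.2% vs 16.3% — Fertiliser D is higher every time.

stratified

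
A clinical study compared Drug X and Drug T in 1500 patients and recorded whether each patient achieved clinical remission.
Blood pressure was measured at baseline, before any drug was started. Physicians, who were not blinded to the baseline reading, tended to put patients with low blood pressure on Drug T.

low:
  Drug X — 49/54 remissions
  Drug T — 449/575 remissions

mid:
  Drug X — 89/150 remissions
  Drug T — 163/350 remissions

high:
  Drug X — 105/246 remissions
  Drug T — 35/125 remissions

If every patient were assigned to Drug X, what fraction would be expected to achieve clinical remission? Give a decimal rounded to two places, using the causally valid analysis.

0.68

Blood pressure differs across drugs for reasons unrelated to any effect of the drug itself, and it separately predicts the outcome — a classic confounder. We must compare within blood pressure levels.
Standardising Drug X to the population blood pressure mix: 0.419·49/54 + 0.333·89/150 + 0.247·105/246 = 0.684.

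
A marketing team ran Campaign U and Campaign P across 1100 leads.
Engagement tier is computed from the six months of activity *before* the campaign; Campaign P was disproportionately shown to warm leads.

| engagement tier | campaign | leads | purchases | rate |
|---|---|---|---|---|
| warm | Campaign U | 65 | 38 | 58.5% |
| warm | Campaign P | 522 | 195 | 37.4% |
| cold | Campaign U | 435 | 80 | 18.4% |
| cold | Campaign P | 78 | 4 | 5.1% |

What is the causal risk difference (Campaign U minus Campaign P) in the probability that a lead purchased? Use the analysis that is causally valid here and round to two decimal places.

Campaign U is higher inside every engagement tier stratum but Campaign P is higher in aggregate. Whether to stratify depends on how engagement tier relates to the campaign.
Engagement tier differs across campaigns for reasons unrelated to any effect of the campaign itself, and it separately predicts the outcome — a classic confounder. We must compare within engagement tier levels.
Adjusting over the population distribution of engagement tier: 0.534·(0.585−0.374) + 0.466·(0.184−0.051) = +0.174.

+0.17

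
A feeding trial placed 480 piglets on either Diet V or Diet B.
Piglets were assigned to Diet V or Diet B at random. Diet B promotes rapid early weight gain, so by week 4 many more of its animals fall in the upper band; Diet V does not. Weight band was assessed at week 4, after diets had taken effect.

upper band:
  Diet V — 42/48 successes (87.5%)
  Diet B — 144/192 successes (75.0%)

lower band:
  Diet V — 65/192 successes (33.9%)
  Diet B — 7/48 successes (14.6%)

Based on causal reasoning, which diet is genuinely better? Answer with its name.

Diet B

Week-4 weight band here is a post-treatment variable shaped by the diet; conditioning on it would introduce bias rather than remove it. The overall comparison is the causal one.
Pooled: Diet V 44.6% vs Diet B 62.9%; Diet B is higher overall.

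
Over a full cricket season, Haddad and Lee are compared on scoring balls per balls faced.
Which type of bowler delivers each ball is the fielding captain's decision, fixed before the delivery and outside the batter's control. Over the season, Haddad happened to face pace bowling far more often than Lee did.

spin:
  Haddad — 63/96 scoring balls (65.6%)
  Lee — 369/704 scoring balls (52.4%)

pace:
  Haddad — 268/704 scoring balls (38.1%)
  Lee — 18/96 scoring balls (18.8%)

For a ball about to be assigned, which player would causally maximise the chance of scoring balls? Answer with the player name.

Haddad is higher inside every bowling type stratum but Lee is higher in aggregate. Whether to stratify depends on how bowling type relates to the player.
Nothing the player does changes bowling type; the imbalance is an allocation artefact. With bowling type also predicting the outcome, the pooled figure is confounded, and the within-stratum comparison is the causal one.
Within each level — spin: 65.6% vs 52.4%; pace: 38.1% vs 18.8% — Haddad is higher every time.

Haddad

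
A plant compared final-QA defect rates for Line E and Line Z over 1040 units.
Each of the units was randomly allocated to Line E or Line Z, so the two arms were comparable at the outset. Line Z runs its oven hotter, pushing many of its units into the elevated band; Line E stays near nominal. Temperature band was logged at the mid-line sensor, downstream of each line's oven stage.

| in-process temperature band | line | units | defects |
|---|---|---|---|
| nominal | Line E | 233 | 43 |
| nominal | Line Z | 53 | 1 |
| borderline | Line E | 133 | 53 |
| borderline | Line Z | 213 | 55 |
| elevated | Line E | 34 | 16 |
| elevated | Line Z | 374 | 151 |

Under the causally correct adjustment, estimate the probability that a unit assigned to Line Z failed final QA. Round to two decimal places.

In-process temperature band is recorded after the line and is itself shifted by it — it sits on the causal path from line to outcome. Conditioning on a mediator would strip out part of the effect we want; the pooled comparison gives the total causal effect.
So P(outcome | do(Line Z)) is just the pooled rate for Line Z: 207/640 = 0.323.

0.32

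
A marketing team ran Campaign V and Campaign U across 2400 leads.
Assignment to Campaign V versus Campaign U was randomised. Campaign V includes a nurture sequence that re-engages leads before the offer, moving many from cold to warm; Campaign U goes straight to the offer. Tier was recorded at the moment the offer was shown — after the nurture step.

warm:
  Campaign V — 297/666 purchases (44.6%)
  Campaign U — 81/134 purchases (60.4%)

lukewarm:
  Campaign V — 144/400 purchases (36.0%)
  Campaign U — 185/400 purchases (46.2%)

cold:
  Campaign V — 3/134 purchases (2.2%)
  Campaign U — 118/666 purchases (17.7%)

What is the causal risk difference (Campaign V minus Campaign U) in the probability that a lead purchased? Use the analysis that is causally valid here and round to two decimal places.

The stratified and pooled comparisons disagree (Campaign U wins within each engagement tier; Campaign V wins overall), so the answer turns on the causal role of engagement tier.
Engagement tier is downstream of the campaign. One should not condition on a consequence of treatment, so the overall rates are the right comparison.
The causal difference is the pooled difference: 0.370 − 0.320 = +0.050.

+0.05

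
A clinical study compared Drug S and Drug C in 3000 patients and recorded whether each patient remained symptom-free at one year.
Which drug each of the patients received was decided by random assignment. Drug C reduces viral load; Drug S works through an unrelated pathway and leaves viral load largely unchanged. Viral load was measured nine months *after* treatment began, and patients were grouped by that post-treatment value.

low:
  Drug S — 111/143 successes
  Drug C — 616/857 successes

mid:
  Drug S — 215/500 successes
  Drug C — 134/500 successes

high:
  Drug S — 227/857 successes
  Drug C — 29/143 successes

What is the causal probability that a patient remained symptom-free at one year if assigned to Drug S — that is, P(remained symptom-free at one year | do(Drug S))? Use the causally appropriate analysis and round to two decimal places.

Viral load is recorded after the drug and is itself shifted by it — it sits on the causal path from drug to outcome. Conditioning on a mediator would strip out part of the effect we want; the pooled comparison gives the total causal effect.
So P(outcome | do(Drug S)) is just the pooled rate for Drug S: 553/1500 = 0.369.

0.37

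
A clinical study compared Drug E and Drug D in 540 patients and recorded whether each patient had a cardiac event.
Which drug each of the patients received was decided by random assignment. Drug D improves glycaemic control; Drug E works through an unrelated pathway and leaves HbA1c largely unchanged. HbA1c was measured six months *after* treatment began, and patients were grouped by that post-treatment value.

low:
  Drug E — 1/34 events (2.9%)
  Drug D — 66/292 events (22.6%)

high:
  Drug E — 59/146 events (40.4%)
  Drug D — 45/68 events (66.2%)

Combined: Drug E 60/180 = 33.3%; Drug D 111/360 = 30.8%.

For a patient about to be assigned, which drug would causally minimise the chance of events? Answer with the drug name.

Drug D

Because the drug influences HbA1c, HbA1c is a post-treatment mediator, not a confounder. Stratifying on it would bias the estimate; the causal effect is the crude pooled difference.
Pooled: Drug E 33.3% vs Drug D 30.8%; Drug D is lower overall.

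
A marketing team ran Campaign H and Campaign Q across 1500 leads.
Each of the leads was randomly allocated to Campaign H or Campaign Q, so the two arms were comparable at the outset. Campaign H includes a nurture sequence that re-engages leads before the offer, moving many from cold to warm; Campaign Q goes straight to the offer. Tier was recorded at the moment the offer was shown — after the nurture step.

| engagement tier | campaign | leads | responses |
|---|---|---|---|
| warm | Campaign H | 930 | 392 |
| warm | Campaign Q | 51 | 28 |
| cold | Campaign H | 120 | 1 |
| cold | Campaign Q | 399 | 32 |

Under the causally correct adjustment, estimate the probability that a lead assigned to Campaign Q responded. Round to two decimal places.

0.13

Stratifying would compare campaigns among leads the campaigns themselves sorted into engagement tier groups — a form of selection on an intermediate. The unconditioned pooled rates give the total causal effect.
So P(outcome | do(Campaign Q)) is just the pooled rate for Campaign Q: 60/450 = 0.133.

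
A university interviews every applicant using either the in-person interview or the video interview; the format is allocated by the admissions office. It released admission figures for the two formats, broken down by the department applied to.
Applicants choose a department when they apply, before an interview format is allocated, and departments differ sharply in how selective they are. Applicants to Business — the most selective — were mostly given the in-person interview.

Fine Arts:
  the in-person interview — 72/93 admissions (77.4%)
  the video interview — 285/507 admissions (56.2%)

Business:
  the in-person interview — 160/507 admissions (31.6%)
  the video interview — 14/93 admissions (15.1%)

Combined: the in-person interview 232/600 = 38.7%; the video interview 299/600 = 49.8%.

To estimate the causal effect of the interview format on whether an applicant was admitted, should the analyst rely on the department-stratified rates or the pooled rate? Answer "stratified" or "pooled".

The imbalance in department arose from how applicants were allocated, not from anything the interview format did; and department independently affects the outcome. The pooled gap is confounded — condition on department.
Within each level — Fine Arts: 77.4% vs 56.2%; Business: 31.6% vs 15.1% — the in-person interview is higher every time.

stratified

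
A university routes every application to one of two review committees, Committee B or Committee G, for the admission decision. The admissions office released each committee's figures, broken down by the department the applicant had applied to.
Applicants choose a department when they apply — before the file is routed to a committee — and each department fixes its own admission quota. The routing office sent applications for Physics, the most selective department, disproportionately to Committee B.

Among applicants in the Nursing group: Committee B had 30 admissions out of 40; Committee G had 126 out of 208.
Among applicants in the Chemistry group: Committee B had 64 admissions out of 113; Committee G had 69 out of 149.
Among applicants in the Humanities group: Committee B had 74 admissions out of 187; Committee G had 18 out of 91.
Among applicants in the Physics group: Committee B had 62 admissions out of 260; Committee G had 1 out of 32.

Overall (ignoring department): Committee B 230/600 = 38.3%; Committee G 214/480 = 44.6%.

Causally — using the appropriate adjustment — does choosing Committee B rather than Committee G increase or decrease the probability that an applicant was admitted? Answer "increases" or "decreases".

Here department is a common cause — it drives both which review committee a case falls under and the outcome. The crude comparison mixes populations; the stratum-specific rates are the causally relevant ones.
Within each level — Nursing: 75.0% vs 60.6%; Chemistry: 56.6% vs 46.3%; Humanities: 39.6% vs 19.8%; Physics: 23.8% vs 3.1% — Committee B is higher every time.

increases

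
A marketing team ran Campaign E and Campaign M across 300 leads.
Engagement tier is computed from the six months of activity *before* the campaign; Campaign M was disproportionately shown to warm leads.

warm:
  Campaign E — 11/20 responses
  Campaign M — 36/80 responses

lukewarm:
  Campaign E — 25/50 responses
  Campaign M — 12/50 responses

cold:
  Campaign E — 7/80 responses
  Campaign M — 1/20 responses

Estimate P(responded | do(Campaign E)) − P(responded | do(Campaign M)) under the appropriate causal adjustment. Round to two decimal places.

Engagement tier satisfies the back-door criterion: it is not a descendant of the campaign, and it blocks the spurious path from campaign to outcome. Adjusting for it (i.e., using the within-engagement tier rates) gives the causal effect.
Adjusting over the population distribution of engagement tier: 0.333·(0.550−0.450) + 0.333·(0.500−0.240) + 0.333·(0.087−0.050) = +0.133.

+0.13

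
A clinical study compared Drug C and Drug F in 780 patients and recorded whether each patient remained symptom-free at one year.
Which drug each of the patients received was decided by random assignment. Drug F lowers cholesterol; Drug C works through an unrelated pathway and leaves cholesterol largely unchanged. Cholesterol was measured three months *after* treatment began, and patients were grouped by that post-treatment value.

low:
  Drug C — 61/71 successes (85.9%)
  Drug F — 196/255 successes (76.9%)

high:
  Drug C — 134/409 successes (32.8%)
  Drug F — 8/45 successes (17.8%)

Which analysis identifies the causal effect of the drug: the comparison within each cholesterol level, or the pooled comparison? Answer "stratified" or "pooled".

Drug C is higher inside every cholesterol stratum but Drug F is higher in aggregate. Whether to stratify depends on how cholesterol relates to the drug.
The distribution of cholesterol is itself part of what the drug does — it is an intermediate outcome. Holding it fixed would remove that part of the effect; the total effect is the pooled difference.
Pooled: Drug C 40.6% vs Drug F 68.0%; Drug F is higher overall.

pooled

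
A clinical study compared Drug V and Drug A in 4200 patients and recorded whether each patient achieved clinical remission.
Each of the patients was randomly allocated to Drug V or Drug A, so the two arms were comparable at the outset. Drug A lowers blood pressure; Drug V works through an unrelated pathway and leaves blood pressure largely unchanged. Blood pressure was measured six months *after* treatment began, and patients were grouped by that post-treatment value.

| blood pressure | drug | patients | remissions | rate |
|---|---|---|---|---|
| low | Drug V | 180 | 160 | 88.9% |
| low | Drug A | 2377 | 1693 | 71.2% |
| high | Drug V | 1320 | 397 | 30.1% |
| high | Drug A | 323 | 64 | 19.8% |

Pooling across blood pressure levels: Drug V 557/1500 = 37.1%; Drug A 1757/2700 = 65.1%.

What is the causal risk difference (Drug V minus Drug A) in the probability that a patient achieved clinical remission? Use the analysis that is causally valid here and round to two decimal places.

-0.28

Drug V is higher inside every blood pressure stratum but Drug A is higher in aggregate. Whether to stratify depends on how blood pressure relates to the drug.
Because the drug influences blood pressure, blood pressure is a post-treatment mediator, not a confounder. Stratifying on it would bias the estimate; the causal effect is the crude pooled difference.
The causal difference is the pooled difference: 0.371 − 0.651 = -0.279.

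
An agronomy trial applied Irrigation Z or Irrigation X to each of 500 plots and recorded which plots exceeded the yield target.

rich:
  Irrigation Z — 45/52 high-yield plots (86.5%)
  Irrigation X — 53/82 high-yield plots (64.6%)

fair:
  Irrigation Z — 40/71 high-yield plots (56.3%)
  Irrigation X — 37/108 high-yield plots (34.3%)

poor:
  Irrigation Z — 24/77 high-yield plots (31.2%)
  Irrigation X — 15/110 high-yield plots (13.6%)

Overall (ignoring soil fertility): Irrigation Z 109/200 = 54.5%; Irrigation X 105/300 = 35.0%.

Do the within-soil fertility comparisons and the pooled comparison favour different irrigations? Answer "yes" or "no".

Within each soil fertility level (rich 86.5% vs 64.6%; fair 56.3% vs 34.3%; poor 31.2% vs 13.6%), Irrigation Z has the higher rate every time. Pooled: 54.5% vs 35.0% — Irrigation Z has the higher rate overall. They agree.

no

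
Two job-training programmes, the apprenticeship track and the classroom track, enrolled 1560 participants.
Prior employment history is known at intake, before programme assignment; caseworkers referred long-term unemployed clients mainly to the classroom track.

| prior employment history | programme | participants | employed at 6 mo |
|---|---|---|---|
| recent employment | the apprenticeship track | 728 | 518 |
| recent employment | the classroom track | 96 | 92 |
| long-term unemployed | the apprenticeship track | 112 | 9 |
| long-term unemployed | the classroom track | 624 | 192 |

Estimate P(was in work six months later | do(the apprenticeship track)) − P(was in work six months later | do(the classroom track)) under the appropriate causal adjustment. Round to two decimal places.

the classroom track is higher inside every prior employment history stratum but the apprenticeship track is higher in aggregate. Whether to stratify depends on how prior employment history relates to the programme.
The imbalance in prior employment history arose from how participants were allocated, not from anything the programme did; and prior employment history independently affects the outcome. The pooled gap is confounded — condition on prior employment history.
Adjusting over the population distribution of prior employment history: 0.528·(0.712−0.958) + 0.472·(0.080−0.308) = -0.238.

-0.24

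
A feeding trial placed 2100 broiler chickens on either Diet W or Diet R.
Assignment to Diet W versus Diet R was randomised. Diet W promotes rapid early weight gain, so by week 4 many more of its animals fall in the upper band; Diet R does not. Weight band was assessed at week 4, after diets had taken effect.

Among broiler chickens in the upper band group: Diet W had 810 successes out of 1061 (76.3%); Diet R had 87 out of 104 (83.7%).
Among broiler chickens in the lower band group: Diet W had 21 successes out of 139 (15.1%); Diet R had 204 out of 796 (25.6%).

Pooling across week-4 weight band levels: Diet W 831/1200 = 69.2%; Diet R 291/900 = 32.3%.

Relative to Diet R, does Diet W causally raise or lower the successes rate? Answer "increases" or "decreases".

Diet R is higher inside every week-4 weight band stratum but Diet W is higher in aggregate. Whether to stratify depends on how week-4 weight band relates to the diet.
Week-4 weight band is recorded after the diet and is itself shifted by it — it sits on the causal path from diet to outcome. Conditioning on a mediator would strip out part of the effect we want; the pooled comparison gives the total causal effect.
Pooled: Diet W 69.2% vs Diet R 32.3%; Diet W is higher overall.

increases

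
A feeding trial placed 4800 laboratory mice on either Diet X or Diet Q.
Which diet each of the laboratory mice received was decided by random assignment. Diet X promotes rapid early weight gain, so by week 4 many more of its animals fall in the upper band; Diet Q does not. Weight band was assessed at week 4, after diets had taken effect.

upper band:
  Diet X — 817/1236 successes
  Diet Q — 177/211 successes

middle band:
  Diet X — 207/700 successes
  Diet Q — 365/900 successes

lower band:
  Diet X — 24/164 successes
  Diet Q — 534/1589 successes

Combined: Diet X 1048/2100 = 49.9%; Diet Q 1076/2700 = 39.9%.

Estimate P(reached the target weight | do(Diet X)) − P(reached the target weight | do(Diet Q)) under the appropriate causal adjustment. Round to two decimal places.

+0.10

Diet Q is higher inside every week-4 weight band stratum but Diet X is higher in aggregate. Whether to stratify depends on how week-4 weight band relates to the diet.
Week-4 weight band lies on the pathway diet → week-4 weight band → outcome, so adjusting for it blocks the indirect effect. For the total causal effect of diet, use the unadjusted pooled rates.
The causal difference is the pooled difference: 0.499 − 0.399 = +0.101.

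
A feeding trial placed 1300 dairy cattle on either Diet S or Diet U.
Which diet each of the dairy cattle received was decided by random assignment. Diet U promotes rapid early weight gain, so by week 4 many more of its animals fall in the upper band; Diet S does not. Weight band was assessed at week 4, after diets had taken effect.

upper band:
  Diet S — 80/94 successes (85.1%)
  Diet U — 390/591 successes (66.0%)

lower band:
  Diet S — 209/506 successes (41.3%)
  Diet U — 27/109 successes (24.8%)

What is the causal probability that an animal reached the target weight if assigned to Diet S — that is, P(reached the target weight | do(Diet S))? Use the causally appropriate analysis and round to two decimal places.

Diet S is higher inside every week-4 weight band stratum but Diet U is higher in aggregate. Whether to stratify depends on how week-4 weight band relates to the diet.
Stratifying would compare diets among dairy cattle the diets themselves sorted into week-4 weight band groups — a form of selection on an intermediate. The unconditioned pooled rates give the total causal effect.
So P(outcome | do(Diet S)) is just the pooled rate for Diet S: 289/600 = 0.482.

0.48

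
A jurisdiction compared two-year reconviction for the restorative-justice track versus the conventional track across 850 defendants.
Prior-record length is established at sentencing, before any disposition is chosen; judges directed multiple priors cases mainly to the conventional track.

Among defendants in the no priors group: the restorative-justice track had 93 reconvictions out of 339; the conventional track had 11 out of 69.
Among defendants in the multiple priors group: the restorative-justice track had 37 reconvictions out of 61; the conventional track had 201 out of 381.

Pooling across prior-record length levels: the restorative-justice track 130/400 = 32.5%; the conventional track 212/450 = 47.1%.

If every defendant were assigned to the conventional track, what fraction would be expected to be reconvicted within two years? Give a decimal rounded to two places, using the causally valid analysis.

the conventional track is lower inside every prior-record length stratum but the restorative-justice track is lower in aggregate. Whether to stratify depends on how prior-record length relates to the disposition.
Prior-record length is set before the disposition has any effect — it is not caused by the disposition — and it independently drives the outcome. That makes it a confounder, so the causal comparison is within prior-record length levels.
Standardising the conventional track to the population prior-record length mix: 0.480·11/69 + 0.520·201/381 = 0.351.

0.35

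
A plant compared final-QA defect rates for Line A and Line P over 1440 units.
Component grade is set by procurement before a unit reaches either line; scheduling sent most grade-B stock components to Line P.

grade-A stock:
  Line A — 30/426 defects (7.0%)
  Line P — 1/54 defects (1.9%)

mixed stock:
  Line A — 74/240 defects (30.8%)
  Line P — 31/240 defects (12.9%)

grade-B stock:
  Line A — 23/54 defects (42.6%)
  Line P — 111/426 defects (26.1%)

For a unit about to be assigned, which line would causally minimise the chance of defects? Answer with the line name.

Line P

Since component grade is a pre-existing factor (not a product of the line) and it affects the outcome on its own, it is a confounder. The stratified rates, not the pooled rate, identify the causal effect.
Within each level — grade-A stock: 7.0% vs 1.9%; mixed stock: 30.8% vs 12.9%; grade-B stock: 42.6% vs 26.1% — Line P is lower every time.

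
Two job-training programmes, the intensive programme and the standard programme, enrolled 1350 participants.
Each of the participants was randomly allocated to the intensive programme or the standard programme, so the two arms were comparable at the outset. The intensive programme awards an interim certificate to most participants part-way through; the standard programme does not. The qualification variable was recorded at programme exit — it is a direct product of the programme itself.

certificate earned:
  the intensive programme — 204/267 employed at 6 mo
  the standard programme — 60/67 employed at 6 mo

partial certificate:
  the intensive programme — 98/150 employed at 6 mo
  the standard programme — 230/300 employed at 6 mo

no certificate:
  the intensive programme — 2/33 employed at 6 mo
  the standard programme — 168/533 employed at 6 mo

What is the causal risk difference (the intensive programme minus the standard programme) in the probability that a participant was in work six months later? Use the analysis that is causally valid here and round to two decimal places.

+0.17

Because the programme influences qualification attained during the programme, qualification attained during the programme is a post-treatment mediator, not a confounder. Stratifying on it would bias the estimate; the causal effect is the crude pooled difference.
The causal difference is the pooled difference: 0.676 − 0.509 = +0.167.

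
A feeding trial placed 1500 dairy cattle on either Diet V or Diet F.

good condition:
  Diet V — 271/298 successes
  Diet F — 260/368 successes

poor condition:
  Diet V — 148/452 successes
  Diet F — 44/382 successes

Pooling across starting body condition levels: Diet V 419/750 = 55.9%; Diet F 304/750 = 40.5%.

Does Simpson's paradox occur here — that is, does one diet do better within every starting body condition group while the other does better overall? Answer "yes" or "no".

no

Within each starting body condition level (good condition 90.9% vs 70.7%; poor condition 32.7% vs 11.5%), Diet V has the higher rate every time. Pooled: 55.9% vs 40.5% — Diet V has the higher rate overall. They agree.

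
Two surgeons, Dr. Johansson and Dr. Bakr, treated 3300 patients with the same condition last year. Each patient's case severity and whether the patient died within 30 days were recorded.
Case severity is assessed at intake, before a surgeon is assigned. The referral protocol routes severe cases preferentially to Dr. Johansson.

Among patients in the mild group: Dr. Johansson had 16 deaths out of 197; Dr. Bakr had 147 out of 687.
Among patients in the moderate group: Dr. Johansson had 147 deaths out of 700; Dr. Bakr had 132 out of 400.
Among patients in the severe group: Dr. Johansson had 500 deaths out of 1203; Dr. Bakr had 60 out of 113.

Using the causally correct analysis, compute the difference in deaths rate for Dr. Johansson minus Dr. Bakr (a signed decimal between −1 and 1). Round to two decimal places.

-0.12

Case severity differs across surgeons for reasons unrelated to any effect of the surgeon itself, and it separately predicts the outcome — a classic confounder. We must compare within case severity levels.
Adjusting over the population distribution of case severity: 0.268·(0.081−0.214) + 0.333·(0.210−0.330) + 0.399·(0.416−0.531) = -0.122.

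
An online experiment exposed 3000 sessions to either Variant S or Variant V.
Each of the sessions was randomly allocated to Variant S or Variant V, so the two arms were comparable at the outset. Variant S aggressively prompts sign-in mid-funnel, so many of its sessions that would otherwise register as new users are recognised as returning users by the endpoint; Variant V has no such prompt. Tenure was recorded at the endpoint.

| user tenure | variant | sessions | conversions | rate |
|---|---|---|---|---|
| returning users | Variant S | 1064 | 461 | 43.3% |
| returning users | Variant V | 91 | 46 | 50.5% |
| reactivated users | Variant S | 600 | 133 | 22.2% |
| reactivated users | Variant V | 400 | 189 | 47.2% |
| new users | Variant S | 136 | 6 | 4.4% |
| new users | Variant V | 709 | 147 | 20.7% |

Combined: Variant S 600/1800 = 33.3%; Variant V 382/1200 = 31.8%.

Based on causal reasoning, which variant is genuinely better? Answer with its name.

User tenure here is a post-treatment variable shaped by the variant; conditioning on it would introduce bias rather than remove it. The overall comparison is the causal one.
Pooled: Variant S 33.3% vs Variant V 31.8%; Variant S is higher overall.

Variant S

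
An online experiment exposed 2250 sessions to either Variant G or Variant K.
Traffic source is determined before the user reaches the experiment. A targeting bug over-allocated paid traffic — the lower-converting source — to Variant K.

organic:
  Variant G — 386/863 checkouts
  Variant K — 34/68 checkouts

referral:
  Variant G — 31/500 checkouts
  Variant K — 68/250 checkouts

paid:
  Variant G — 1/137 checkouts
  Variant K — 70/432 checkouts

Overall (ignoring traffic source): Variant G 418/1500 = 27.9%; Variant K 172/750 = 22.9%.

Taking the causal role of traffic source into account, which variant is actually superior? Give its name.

Traffic source satisfies the back-door criterion: it is not a descendant of the variant, and it blocks the spurious path from variant to outcome. Adjusting for it (i.e., using the within-traffic source rates) gives the causal effect.
Within each level — organic: 44.7% vs 50.0%; referral: 6.2% vs 27.2%; paid: 0.7% vs 16.2% — Variant K is higher every time.

Variant K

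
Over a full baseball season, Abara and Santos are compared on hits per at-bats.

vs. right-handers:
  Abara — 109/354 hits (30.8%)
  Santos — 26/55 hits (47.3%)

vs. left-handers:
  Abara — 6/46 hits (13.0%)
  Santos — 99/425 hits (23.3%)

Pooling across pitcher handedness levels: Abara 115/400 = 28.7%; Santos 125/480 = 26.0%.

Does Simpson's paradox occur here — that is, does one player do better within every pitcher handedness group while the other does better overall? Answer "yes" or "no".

yes

Within each pitcher handedness level (vs. right-handers 30.8% vs 47.3%; vs. left-handers 13.0% vs 23.3%), Santos has the higher rate every time. Pooled: 28.7% vs 26.0% — Abara has the higher rate overall. The two comparisons disagree.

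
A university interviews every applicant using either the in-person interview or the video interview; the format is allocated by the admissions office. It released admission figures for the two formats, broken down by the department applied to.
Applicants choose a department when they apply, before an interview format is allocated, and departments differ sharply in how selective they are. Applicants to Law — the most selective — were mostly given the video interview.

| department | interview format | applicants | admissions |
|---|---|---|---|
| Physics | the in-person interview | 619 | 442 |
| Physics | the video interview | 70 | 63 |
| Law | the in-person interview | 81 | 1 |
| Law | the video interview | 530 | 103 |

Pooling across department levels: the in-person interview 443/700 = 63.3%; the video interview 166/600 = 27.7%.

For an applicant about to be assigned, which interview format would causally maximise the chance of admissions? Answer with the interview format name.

Nothing the interview format does changes department; the imbalance is an allocation artefact. With department also predicting the outcome, the pooled figure is confounded, and the within-stratum comparison is the causal one.
Within each level — Physics: 71.4% vs 90.0%; Law: 1.2% vs 19.4% — the video interview is higher every time.

the video interview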